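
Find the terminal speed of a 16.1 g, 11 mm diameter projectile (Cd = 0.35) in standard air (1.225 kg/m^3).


A = pi*(d/2)^2 = pi*(11/2000)^2 = 9.50332e-05 m^2
vt = sqrt(2mg/(Cd*rho*A)) = sqrt(2*0.0161*9.81/(0.35 * 1.225 * 9.50332e-05)) = 88.05 m/s

88.05 m/s


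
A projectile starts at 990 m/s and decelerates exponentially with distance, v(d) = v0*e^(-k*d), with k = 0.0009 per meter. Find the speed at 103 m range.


v = v0*exp(-k*d) = 990*exp(-0.0009*103) = 902.4 m/s

902.4 m/s


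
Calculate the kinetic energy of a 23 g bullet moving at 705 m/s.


E = 0.5*m*v^2 = 0.5*0.023*705^2 = 5716 J

5716 J


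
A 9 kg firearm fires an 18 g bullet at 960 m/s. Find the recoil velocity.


v_recoil = m_p * v_p / m_gun = 0.018 * 960 / 9 = 1.92 m/s

1.92 m/s


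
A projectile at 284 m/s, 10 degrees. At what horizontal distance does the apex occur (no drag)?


R = v0^2*sin(2*theta)/g = 284^2*sin(2*10°)/9.81 = 2812.03 m
apex_dist = R/2 = 2812.03/2 = 1406 m

1406 m


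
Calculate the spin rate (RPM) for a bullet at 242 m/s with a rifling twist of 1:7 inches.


twist_m = 7*0.0254 = 0.1778 m
spin = v/twist = 242/0.1778 = 1361.08 rev/s
RPM = spin*60 = 1361.08*60 ≈ 81665 RPM

81665 RPM


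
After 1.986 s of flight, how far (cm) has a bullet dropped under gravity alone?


drop = 0.5*g*t^2 = 0.5*9.81*1.986^2 = 19.3463 m ≈ 1935 cm

1935 cm


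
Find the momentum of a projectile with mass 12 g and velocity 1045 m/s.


p = m*v = 0.012*1045 = 12.54 kg·m/s

12.54 kg·m/s


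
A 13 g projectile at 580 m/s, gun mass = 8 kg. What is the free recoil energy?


v_r = m_p*v_p/m_gun = 0.013*580/8 = 0.9425 m/s, E_r = 0.5*m_gun*v_r^2 = 0.5*8*0.9425^2 = 3.553 J

3.553 J


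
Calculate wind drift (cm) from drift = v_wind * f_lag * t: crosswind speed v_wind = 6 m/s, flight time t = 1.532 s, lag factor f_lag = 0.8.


drift = v_wind * lag * t = 6 * 0.8 * 1.532 = 7.3536 m ≈ 735.4 cm

735.4 cm


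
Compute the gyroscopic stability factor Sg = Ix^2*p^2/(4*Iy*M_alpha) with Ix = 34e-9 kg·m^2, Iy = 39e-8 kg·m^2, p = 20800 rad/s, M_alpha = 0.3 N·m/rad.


Sg = Ix^2 * p^2 / (4 * Iy * M_alpha) = (34e-9)^2 * 20800^2 / (4 * 39e-8 * 0.3) = 1.069

1.069


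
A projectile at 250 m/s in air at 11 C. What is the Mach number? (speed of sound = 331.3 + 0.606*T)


a = 331.3 + 0.606*(11) = 337.966 m/s
M = v/a = 250/337.966 = 0.7397

0.7397


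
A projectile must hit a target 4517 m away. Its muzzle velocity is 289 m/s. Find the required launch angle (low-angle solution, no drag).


sin(2*theta) = R*g/v0^2 = 4517*9.81/289^2 = 0.530546, theta = arcsin(0.530546)/2 = 16.02°

16.02 degrees


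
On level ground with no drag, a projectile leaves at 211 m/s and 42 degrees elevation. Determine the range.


R = v0^2 * sin(2*theta) / g = 211^2 * sin(2*42°) / 9.81 = 4513 m

4513 m


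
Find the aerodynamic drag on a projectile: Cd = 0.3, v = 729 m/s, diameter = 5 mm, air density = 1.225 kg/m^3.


A = pi*(d/2)^2 = pi*(5/2000)^2 = 1.96350e-05 m^2
Fd = 0.5*Cd*rho*A*v^2 = 0.5*0.3*1.225*1.96350e-05*729^2 = 1.917 N

1.917 N


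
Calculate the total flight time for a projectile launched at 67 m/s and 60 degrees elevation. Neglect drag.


T = 2*v0*sin(theta)/g = 2*67*sin(60°)/9.81 = 11.83 s

11.83 s


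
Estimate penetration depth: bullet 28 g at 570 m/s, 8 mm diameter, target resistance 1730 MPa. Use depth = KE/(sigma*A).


A = pi*(d/2)^2 = pi*(8/2)^2 = 50.2655 mm^2
E = 0.5*m*v^2 = 0.5*0.028*570^2 = 4548.6 J
depth = E/(sigma*A) = 4548.6 J / (1730 MPa * 50.2655 mm^2) = 4548.6/(1730 * 50.2655) m = 0.0523072 m ≈ 52.31 mm

52.31 mm


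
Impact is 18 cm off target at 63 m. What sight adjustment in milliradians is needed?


1 mrad subtends 1 cm per 10 m of range, so adj = error_cm / (dist_m / 10) = 18 / (63/10) = 2.857 mrad

2.857 mrad


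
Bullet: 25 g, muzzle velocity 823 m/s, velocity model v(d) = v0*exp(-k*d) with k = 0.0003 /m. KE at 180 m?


v = v0*exp(-k*d) = 823*exp(-0.0003*180) = 779.737 m/s
E = 0.5*m*v^2 = 0.5*0.025*779.737^2 = 7600 J

7600 J


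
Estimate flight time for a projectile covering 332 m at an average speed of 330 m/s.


t = d/v = 332/330 = 1.006 s

1.006 s


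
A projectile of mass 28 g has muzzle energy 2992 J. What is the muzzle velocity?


v = sqrt(2*E/m) = sqrt(2*2992/0.028) = 462.3 m/s

462.3 m/s


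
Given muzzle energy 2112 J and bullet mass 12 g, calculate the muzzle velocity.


v = sqrt(2*E/m) = sqrt(2*2112/0.012) = 593.3 m/s

593.3 m/s


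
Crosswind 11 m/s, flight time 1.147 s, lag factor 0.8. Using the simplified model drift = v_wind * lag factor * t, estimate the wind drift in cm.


drift = v_wind * lag * t = 11 * 0.8 * 1.147 = 10.0936 m ≈ 1009 cm

1009 cm


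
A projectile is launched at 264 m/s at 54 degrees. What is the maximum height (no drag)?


H = (v0*sin(theta))^2 / (2g) = (264*sin(54°))^2 / (2*9.81) = 2325 m

2325 m


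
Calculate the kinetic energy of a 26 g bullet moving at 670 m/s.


E = 0.5*m*v^2 = 0.5*0.026*670^2 = 5836 J

5836 J


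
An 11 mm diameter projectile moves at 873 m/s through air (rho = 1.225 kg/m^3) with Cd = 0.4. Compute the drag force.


A = pi*(d/2)^2 = pi*(11/2000)^2 = 9.50332e-05 m^2
Fd = 0.5*Cd*rho*A*v^2 = 0.5*0.4*1.225*9.50332e-05*873^2 = 17.74 N

17.74 N


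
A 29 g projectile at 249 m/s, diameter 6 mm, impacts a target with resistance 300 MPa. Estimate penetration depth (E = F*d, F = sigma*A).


A = pi*(d/2)^2 = pi*(6/2)^2 = 28.2743 mm^2
E = 0.5*m*v^2 = 0.5*0.029*249^2 = 899.014 J
depth = E/(sigma*A) = 899.014 J / (300 MPa * 28.2743 mm^2) = 899.014/(300 * 28.2743) m = 0.105987 m ≈ 106 mm

106 mm


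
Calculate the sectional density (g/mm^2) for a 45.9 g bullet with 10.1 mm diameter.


SD = m/d^2 = 45.9/10.1^2 = 0.45 g/mm^2

0.45 g/mm^2


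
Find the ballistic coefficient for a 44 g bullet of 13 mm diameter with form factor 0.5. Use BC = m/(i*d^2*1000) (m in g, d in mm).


BC = m/(i*d^2*1000) = 44/(0.5 * 13^2 * 1000) = 0.0005207

0.0005207


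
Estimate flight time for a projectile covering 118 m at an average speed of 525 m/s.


t = d/v = 118/525 = 0.2248 s

0.2248 s


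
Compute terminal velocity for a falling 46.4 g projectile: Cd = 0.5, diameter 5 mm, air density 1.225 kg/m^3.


A = pi*(d/2)^2 = pi*(5/2000)^2 = 1.96350e-05 m^2
vt = sqrt(2mg/(Cd*rho*A)) = sqrt(2*0.0464*9.81/(0.5 * 1.225 * 1.96350e-05)) = 275.1 m/s

275.1 m/s


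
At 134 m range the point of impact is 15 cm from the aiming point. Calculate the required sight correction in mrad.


1 mrad subtends 1 cm per 10 m of range, so adj = error_cm / (dist_m / 10) = 15 / (134/10) = 1.119 mrad

1.119 mrad


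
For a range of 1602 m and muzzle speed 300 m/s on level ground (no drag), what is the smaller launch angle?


sin(2*theta) = R*g/v0^2 = 1602*9.81/300^2 = 0.174618, theta = arcsin(0.174618)/2 = 5.028°

5.028 degrees


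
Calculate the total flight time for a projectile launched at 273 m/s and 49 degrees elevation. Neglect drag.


T = 2*v0*sin(theta)/g = 2*273*sin(49°)/9.81 = 42.01 s

42.01 s


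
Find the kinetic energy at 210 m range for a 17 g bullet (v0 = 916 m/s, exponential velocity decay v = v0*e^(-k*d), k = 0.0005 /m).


v = v0*exp(-k*d) = 916*exp(-0.0005*210) = 824.697 m/s
E = 0.5*m*v^2 = 0.5*0.017*824.697^2 = 5781 J

5781 J


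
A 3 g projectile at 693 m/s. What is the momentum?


p = m*v = 0.003*693 = 2.079 kg·m/s

2.079 kg·m/s


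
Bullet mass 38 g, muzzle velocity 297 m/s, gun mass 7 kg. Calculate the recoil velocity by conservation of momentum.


v_recoil = m_p * v_p / m_gun = 0.038 * 297 / 7 = 1.612 m/s

1.612 m/s


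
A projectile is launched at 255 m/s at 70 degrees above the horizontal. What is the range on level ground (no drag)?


R = v0^2 * sin(2*theta) / g = 255^2 * sin(2*70°) / 9.81 = 4261 m

4261 m


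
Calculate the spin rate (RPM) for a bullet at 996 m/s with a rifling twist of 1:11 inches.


twist_m = 11*0.0254 = 0.2794 m
spin = v/twist = 996/0.2794 = 3564.782 rev/s
RPM = spin*60 = 3564.782*60 ≈ 213887 RPM

213887 RPM


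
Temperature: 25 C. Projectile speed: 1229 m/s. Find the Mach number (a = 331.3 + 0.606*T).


a = 331.3 + 0.606*(25) = 346.45 m/s
M = v/a = 1229/346.45 = 3.547

3.547


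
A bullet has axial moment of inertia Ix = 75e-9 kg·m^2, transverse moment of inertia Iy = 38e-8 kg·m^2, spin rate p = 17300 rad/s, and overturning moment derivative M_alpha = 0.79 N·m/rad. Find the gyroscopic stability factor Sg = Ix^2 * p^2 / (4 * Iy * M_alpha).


Sg = Ix^2 * p^2 / (4 * Iy * M_alpha) = (75e-9)^2 * 17300^2 / (4 * 38e-8 * 0.79) = 1.402

1.402


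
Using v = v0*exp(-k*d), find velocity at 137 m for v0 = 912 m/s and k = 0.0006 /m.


v = v0*exp(-k*d) = 912*exp(-0.0006*137) = 840 m/s

840 m/s


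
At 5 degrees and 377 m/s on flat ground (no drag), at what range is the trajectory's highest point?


R = v0^2*sin(2*theta)/g = 377^2*sin(2*5°)/9.81 = 2515.85 m
apex_dist = R/2 = 2515.85/2 = 1258 m

1258 m


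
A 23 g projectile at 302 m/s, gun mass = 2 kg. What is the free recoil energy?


v_r = m_p*v_p/m_gun = 0.023*302/2 = 3.473 m/s, E_r = 0.5*m_gun*v_r^2 = 0.5*2*3.473^2 = 12.06 J

12.06 J


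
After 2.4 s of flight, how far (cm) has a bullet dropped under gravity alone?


drop = 0.5*g*t^2 = 0.5*9.81*2.4^2 = 28.2528 m ≈ 2825 cm

2825 cm


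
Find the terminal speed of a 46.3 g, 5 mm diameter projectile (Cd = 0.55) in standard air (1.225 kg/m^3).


A = pi*(d/2)^2 = pi*(5/2000)^2 = 1.96350e-05 m^2
vt = sqrt(2mg/(Cd*rho*A)) = sqrt(2*0.0463*9.81/(0.55 * 1.225 * 1.96350e-05)) = 262 m/s

262 m/s


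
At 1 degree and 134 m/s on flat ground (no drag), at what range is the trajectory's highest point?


R = v0^2*sin(2*theta)/g = 134^2*sin(2*1°)/9.81 = 63.8792 m
apex_dist = R/2 = 63.8792/2 = 31.94 m

31.94 m


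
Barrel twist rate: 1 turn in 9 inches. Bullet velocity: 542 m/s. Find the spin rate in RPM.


twist_m = 9*0.0254 = 0.2286 m
spin = v/twist = 542/0.2286 = 2370.954 rev/s
RPM = spin*60 = 2370.954*60 ≈ 142257 RPM

142257 RPM


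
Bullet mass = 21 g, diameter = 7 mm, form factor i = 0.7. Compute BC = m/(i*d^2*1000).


BC = m/(i*d^2*1000) = 21/(0.7 * 7^2 * 1000) = 0.0006122

0.0006122


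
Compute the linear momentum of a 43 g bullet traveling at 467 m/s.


p = m*v = 0.043*467 = 20.08 kg·m/s

20.08 kg·m/s


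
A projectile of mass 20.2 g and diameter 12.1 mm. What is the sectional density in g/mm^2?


SD = m/d^2 = 20.2/12.1^2 = 0.138 g/mm^2

0.138 g/mm^2


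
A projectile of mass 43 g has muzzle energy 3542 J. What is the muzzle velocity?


v = sqrt(2*E/m) = sqrt(2*3542/0.043) = 405.9 m/s

405.9 m/s


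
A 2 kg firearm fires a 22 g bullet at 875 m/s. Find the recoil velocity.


v_recoil = m_p * v_p / m_gun = 0.022 * 875 / 2 = 9.625 m/s

9.625 m/s


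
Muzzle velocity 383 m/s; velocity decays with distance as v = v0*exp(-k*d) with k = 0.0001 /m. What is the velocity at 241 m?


v = v0*exp(-k*d) = 383*exp(-0.0001*241) = 373.9 m/s

373.9 m/s


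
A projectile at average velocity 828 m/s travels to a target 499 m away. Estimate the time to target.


t = d/v = 499/828 = 0.6027 s

0.6027 s


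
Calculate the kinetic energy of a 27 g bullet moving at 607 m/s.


E = 0.5*m*v^2 = 0.5*0.027*607^2 = 4974 J

4974 J


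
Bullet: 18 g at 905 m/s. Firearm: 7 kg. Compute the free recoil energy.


v_r = m_p*v_p/m_gun = 0.018*905/7 = 2.32714 m/s, E_r = 0.5*m_gun*v_r^2 = 0.5*7*2.32714^2 = 18.95 J

18.95 J


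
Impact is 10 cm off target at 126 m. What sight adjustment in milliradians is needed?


1 mrad subtends 1 cm per 10 m of range, so adj = error_cm / (dist_m / 10) = 10 / (126/10) = 0.7937 mrad

0.7937 mrad


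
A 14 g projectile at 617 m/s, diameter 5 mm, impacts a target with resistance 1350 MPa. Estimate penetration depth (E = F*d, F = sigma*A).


A = pi*(d/2)^2 = pi*(5/2)^2 = 19.635 mm^2
E = 0.5*m*v^2 = 0.5*0.014*617^2 = 2664.82 J
depth = E/(sigma*A) = 2664.82 J / (1350 MPa * 19.635 mm^2) = 2664.82/(1350 * 19.635) m = 0.100532 m ≈ 100.5 mm

100.5 mm


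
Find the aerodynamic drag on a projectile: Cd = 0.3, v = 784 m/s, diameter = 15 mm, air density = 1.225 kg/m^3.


A = pi*(d/2)^2 = pi*(15/2000)^2 = 1.76715e-04 m^2
Fd = 0.5*Cd*rho*A*v^2 = 0.5*0.3*1.225*1.76715e-04*784^2 = 19.96 N

19.96 N


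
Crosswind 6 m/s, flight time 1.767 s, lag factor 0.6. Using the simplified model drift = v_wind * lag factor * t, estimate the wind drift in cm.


drift = v_wind * lag * t = 6 * 0.6 * 1.767 = 6.3612 m ≈ 636.1 cm

636.1 cm


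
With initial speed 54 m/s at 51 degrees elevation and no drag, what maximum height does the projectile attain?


H = (v0*sin(theta))^2 / (2g) = (54*sin(51°))^2 / (2*9.81) = 89.76 m

89.76 m


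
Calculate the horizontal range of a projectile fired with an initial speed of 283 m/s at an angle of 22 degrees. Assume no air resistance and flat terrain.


R = v0^2 * sin(2*theta) / g = 283^2 * sin(2*22°) / 9.81 = 5671 m

5671 m


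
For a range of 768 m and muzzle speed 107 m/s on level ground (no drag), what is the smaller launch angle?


sin(2*theta) = R*g/v0^2 = 768*9.81/107^2 = 0.658056, theta = arcsin(0.658056)/2 = 20.58°

20.58 degrees


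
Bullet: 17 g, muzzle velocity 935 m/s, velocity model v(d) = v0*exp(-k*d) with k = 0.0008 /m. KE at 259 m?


v = v0*exp(-k*d) = 935*exp(-0.0008*259) = 760.021 m/s
E = 0.5*m*v^2 = 0.5*0.017*760.021^2 = 4910 J

4910 J


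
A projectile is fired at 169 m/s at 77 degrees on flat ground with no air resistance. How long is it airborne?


T = 2*v0*sin(theta)/g = 2*169*sin(77°)/9.81 = 33.57 s

33.57 s


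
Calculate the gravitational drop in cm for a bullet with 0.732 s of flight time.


drop = 0.5*g*t^2 = 0.5*9.81*0.732^2 = 2.62822 m ≈ 262.8 cm

262.8 cm


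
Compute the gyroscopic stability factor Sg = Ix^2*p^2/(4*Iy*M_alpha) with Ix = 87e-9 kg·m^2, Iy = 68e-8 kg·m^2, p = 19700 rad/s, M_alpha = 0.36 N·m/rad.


Sg = Ix^2 * p^2 / (4 * Iy * M_alpha) = (87e-9)^2 * 19700^2 / (4 * 68e-8 * 0.36) = 3

3


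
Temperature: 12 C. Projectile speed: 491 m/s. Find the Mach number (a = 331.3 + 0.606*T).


a = 331.3 + 0.606*(12) = 338.572 m/s
M = v/a = 491/338.572 = 1.45

1.45


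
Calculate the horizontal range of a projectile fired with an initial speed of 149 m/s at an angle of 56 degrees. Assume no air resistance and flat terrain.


R = v0^2 * sin(2*theta) / g = 149^2 * sin(2*56°) / 9.81 = 2098 m

2098 m


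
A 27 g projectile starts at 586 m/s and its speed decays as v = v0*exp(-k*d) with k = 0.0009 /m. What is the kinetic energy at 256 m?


v = v0*exp(-k*d) = 586*exp(-0.0009*256) = 465.41 m/s
E = 0.5*m*v^2 = 0.5*0.027*465.41^2 = 2924 J

2924 J


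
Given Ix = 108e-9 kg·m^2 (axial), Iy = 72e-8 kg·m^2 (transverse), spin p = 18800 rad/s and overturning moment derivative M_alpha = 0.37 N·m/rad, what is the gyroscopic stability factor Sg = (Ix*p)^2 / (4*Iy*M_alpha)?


Sg = Ix^2 * p^2 / (4 * Iy * M_alpha) = (108e-9)^2 * 18800^2 / (4 * 72e-8 * 0.37) = 3.869

3.869


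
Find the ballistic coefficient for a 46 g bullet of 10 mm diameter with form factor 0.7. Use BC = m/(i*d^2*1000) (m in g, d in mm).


BC = m/(i*d^2*1000) = 46/(0.7 * 10^2 * 1000) = 0.0006571

0.0006571


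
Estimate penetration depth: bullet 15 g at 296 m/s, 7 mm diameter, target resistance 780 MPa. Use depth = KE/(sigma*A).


A = pi*(d/2)^2 = pi*(7/2)^2 = 38.4845 mm^2
E = 0.5*m*v^2 = 0.5*0.015*296^2 = 657.12 J
depth = E/(sigma*A) = 657.12 J / (780 MPa * 38.4845 mm^2) = 657.12/(780 * 38.4845) m = 0.0218909 m ≈ 21.89 mm

21.89 mm


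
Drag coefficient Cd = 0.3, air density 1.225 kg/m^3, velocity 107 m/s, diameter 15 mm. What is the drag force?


A = pi*(d/2)^2 = pi*(15/2000)^2 = 1.76715e-04 m^2
Fd = 0.5*Cd*rho*A*v^2 = 0.5*0.3*1.225*1.76715e-04*107^2 = 0.3718 N

0.3718 N


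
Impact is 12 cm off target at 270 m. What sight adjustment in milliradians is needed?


1 mrad subtends 1 cm per 10 m of range, so adj = error_cm / (dist_m / 10) = 12 / (270/10) = 0.4444 mrad

0.4444 mrad


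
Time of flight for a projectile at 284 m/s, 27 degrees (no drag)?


T = 2*v0*sin(theta)/g = 2*284*sin(27°)/9.81 = 26.29 s

26.29 s


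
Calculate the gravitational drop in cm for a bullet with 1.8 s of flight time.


drop = 0.5*g*t^2 = 0.5*9.81*1.8^2 = 15.8922 m ≈ 1589 cm

1589 cm


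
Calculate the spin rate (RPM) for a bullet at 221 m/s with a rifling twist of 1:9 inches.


twist_m = 9*0.0254 = 0.2286 m
spin = v/twist = 221/0.2286 = 966.7542 rev/s
RPM = spin*60 = 966.7542*60 ≈ 58005 RPM

58005 RPM


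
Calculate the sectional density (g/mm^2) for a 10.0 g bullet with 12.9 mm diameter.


SD = m/d^2 = 10.0/12.9^2 = 0.06009 g/mm^2

0.06009 g/mm^2


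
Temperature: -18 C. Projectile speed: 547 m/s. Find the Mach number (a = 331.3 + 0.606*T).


a = 331.3 + 0.606*(-18) = 320.392 m/s
M = v/a = 547/320.392 = 1.707

1.707


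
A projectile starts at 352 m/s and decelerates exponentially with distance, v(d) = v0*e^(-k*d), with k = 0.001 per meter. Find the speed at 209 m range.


v = v0*exp(-k*d) = 352*exp(-0.001*209) = 285.6 m/s

285.6 m/s


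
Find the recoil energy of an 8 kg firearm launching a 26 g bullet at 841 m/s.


v_r = m_p*v_p/m_gun = 0.026*841/8 = 2.73325 m/s, E_r = 0.5*m_gun*v_r^2 = 0.5*8*2.73325^2 = 29.88 J

29.88 J


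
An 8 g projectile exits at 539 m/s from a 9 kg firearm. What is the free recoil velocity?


v_recoil = m_p * v_p / m_gun = 0.008 * 539 / 9 = 0.4791 m/s

0.4791 m/s


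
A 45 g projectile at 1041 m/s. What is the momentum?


p = m*v = 0.045*1041 = 46.84 kg·m/s

46.84 kg·m/s


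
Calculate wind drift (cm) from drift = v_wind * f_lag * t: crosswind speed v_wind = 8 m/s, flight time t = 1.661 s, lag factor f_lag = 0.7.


drift = v_wind * lag * t = 8 * 0.7 * 1.661 = 9.3016 m ≈ 930.2 cm

930.2 cm


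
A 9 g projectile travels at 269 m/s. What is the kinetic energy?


E = 0.5*m*v^2 = 0.5*0.009*269^2 = 325.6 J

325.6 J


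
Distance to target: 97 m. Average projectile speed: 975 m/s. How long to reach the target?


t = d/v = 97/975 = 0.09949 s

0.09949 s


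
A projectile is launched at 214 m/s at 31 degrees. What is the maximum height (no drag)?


H = (v0*sin(theta))^2 / (2g) = (214*sin(31°))^2 / (2*9.81) = 619.2 m

619.2 m


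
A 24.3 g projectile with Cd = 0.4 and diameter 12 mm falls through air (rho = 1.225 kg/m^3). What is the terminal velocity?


A = pi*(d/2)^2 = pi*(12/2000)^2 = 1.13097e-04 m^2
vt = sqrt(2mg/(Cd*rho*A)) = sqrt(2*0.0243*9.81/(0.4 * 1.225 * 1.13097e-04)) = 92.75 m/s

92.75 m/s


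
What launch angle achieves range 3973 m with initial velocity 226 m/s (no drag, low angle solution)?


sin(2*theta) = R*g/v0^2 = 3973*9.81/226^2 = 0.763081, theta = arcsin(0.763081)/2 = 24.87°

24.87 degrees


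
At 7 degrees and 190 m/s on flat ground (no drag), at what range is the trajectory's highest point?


R = v0^2*sin(2*theta)/g = 190^2*sin(2*7°)/9.81 = 890.253 m
apex_dist = R/2 = 890.253/2 = 445.1 m

445.1 m


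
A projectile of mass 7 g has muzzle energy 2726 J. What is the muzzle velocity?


v = sqrt(2*E/m) = sqrt(2*2726/0.007) = 882.5 m/s

882.5 m/s


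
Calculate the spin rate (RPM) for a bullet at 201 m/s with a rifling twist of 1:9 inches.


twist_m = 9*0.0254 = 0.2286 m
spin = v/twist = 201/0.2286 = 879.2651 rev/s
RPM = spin*60 = 879.2651*60 ≈ 52756 RPM

52756 RPM


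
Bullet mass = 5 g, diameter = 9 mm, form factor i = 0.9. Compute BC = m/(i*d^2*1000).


BC = m/(i*d^2*1000) = 5/(0.9 * 9^2 * 1000) = 6.859e-05

6.859e-05


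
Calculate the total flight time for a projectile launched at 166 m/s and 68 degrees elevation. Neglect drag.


T = 2*v0*sin(theta)/g = 2*166*sin(68°)/9.81 = 31.38 s

31.38 s


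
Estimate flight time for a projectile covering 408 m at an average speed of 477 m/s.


t = d/v = 408/477 = 0.8553 s

0.8553 s


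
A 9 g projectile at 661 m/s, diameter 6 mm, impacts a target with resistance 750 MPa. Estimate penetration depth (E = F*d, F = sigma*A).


A = pi*(d/2)^2 = pi*(6/2)^2 = 28.2743 mm^2
E = 0.5*m*v^2 = 0.5*0.009*661^2 = 1966.14 J
depth = E/(sigma*A) = 1966.14 J / (750 MPa * 28.2743 mm^2) = 1966.14/(750 * 28.2743) m = 0.0927175 m ≈ 92.72 mm

92.72 mm


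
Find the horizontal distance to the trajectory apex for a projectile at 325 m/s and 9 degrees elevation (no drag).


R = v0^2*sin(2*theta)/g = 325^2*sin(2*9°)/9.81 = 3327.21 m
apex_dist = R/2 = 3327.21/2 = 1664 m

1664 m


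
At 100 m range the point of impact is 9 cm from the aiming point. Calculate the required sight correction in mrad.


1 mrad subtends 1 cm per 10 m of range, so adj = error_cm / (dist_m / 10) = 9 / (100/10) = 0.9 mrad

0.9 mrad


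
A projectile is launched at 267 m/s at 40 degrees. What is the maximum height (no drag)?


H = (v0*sin(theta))^2 / (2g) = (267*sin(40°))^2 / (2*9.81) = 1501 m

1501 m


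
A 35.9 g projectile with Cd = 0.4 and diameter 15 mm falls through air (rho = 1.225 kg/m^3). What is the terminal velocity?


A = pi*(d/2)^2 = pi*(15/2000)^2 = 1.76715e-04 m^2
vt = sqrt(2mg/(Cd*rho*A)) = sqrt(2*0.0359*9.81/(0.4 * 1.225 * 1.76715e-04)) = 90.19 m/s

90.19 m/s


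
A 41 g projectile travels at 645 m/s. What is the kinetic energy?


E = 0.5*m*v^2 = 0.5*0.041*645^2 = 8529 J

8529 J


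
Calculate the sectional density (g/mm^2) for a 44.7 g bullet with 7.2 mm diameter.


SD = m/d^2 = 44.7/7.2^2 = 0.8623 g/mm^2

0.8623 g/mm^2


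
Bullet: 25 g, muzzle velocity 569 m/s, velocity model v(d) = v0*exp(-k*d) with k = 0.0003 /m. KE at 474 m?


v = v0*exp(-k*d) = 569*exp(-0.0003*474) = 493.578 m/s
E = 0.5*m*v^2 = 0.5*0.025*493.578^2 = 3045 J

3045 J


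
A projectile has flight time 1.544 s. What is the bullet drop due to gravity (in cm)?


drop = 0.5*g*t^2 = 0.5*9.81*1.544^2 = 11.6932 m ≈ 1169 cm

1169 cm


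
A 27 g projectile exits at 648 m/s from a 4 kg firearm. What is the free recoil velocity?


v_recoil = m_p * v_p / m_gun = 0.027 * 648 / 4 = 4.374 m/s

4.374 m/s


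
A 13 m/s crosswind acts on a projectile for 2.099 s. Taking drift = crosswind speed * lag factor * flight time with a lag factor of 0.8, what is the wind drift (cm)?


drift = v_wind * lag * t = 13 * 0.8 * 2.099 = 21.8296 m ≈ 2183 cm

2183 cm


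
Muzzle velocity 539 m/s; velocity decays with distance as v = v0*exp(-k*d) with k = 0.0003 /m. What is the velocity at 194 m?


v = v0*exp(-k*d) = 539*exp(-0.0003*194) = 508.5 m/s

508.5 m/s


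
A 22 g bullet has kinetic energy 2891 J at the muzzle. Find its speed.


v = sqrt(2*E/m) = sqrt(2*2891/0.022) = 512.7 m/s

512.7 m/s


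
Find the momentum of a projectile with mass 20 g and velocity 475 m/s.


p = m*v = 0.02*475 = 9.5 kg·m/s

9.5 kg·m/s


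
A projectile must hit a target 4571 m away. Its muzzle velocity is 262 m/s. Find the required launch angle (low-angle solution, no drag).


sin(2*theta) = R*g/v0^2 = 4571*9.81/262^2 = 0.653247, theta = arcsin(0.653247)/2 = 20.39°

20.39 degrees


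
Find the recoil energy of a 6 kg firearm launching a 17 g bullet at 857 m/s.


v_r = m_p*v_p/m_gun = 0.017*857/6 = 2.42817 m/s, E_r = 0.5*m_gun*v_r^2 = 0.5*6*2.42817^2 = 17.69 J

17.69 J


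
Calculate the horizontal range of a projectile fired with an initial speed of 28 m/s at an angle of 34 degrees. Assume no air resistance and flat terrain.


R = v0^2 * sin(2*theta) / g = 28^2 * sin(2*34°) / 9.81 = 74.1 m

74.1 m


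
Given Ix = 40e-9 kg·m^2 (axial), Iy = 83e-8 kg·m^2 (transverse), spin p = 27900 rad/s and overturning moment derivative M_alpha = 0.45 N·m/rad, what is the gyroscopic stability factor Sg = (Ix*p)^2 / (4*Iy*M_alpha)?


Sg = Ix^2 * p^2 / (4 * Iy * M_alpha) = (40e-9)^2 * 27900^2 / (4 * 83e-8 * 0.45) = 0.8336

0.8336


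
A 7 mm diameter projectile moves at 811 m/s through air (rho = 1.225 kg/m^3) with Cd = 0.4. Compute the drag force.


A = pi*(d/2)^2 = pi*(7/2000)^2 = 3.84845e-05 m^2
Fd = 0.5*Cd*rho*A*v^2 = 0.5*0.4*1.225*3.84845e-05*811^2 = 6.201 N

6.201 N


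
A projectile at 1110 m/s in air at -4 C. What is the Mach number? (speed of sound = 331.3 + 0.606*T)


a = 331.3 + 0.606*(-4) = 328.876 m/s
M = v/a = 1110/328.876 = 3.375

3.375


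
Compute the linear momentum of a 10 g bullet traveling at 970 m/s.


p = m*v = 0.01*970 = 9.7 kg·m/s

9.7 kg·m/s


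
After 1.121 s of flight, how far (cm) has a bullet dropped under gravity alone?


drop = 0.5*g*t^2 = 0.5*9.81*1.121^2 = 6.16382 m ≈ 616.4 cm

616.4 cm


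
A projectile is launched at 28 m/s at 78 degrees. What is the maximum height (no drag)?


H = (v0*sin(theta))^2 / (2g) = (28*sin(78°))^2 / (2*9.81) = 38.23 m

38.23 m


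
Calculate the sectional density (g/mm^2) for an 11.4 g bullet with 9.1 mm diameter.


SD = m/d^2 = 11.4/9.1^2 = 0.1377 g/mm^2

0.1377 g/mm^2


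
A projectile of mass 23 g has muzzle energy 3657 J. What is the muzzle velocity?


v = sqrt(2*E/m) = sqrt(2*3657/0.023) = 563.9 m/s

563.9 m/s


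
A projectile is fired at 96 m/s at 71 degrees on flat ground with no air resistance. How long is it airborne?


T = 2*v0*sin(theta)/g = 2*96*sin(71°)/9.81 = 18.51 s

18.51 s


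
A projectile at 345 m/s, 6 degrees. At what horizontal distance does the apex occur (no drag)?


R = v0^2*sin(2*theta)/g = 345^2*sin(2*6°)/9.81 = 2522.6 m
apex_dist = R/2 = 2522.6/2 = 1261 m

1261 m


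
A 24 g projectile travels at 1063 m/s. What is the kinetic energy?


E = 0.5*m*v^2 = 0.5*0.024*1063^2 = 13560 J

13560 J


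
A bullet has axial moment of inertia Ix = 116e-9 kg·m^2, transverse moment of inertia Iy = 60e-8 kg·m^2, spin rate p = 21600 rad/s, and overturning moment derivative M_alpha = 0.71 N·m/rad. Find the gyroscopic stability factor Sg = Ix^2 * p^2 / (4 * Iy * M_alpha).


Sg = Ix^2 * p^2 / (4 * Iy * M_alpha) = (116e-9)^2 * 21600^2 / (4 * 60e-8 * 0.71) = 3.684

3.684


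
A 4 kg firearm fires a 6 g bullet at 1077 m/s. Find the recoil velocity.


v_recoil = m_p * v_p / m_gun = 0.006 * 1077 / 4 = 1.615 m/s

1.615 m/s


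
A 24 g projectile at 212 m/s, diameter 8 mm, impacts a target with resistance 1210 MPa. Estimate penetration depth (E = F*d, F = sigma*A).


A = pi*(d/2)^2 = pi*(8/2)^2 = 50.2655 mm^2
E = 0.5*m*v^2 = 0.5*0.024*212^2 = 539.328 J
depth = E/(sigma*A) = 539.328 J / (1210 MPa * 50.2655 mm^2) = 539.328/(1210 * 50.2655) m = 0.00886743 m ≈ 8.867 mm

8.867 mm


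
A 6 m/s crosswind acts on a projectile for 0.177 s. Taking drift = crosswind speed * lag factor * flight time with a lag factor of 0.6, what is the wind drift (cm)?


drift = v_wind * lag * t = 6 * 0.6 * 0.177 = 0.6372 m ≈ 63.72 cm

63.72 cm


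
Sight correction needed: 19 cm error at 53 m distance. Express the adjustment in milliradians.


1 mrad subtends 1 cm per 10 m of range, so adj = error_cm / (dist_m / 10) = 19 / (53/10) = 3.585 mrad

3.585 mrad


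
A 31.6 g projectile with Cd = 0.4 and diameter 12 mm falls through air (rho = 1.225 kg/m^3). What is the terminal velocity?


A = pi*(d/2)^2 = pi*(12/2000)^2 = 1.13097e-04 m^2
vt = sqrt(2mg/(Cd*rho*A)) = sqrt(2*0.0316*9.81/(0.4 * 1.225 * 1.13097e-04)) = 105.8 m/s

105.8 m/s


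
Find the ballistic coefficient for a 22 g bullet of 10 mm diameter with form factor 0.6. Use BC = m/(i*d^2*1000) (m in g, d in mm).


BC = m/(i*d^2*1000) = 22/(0.6 * 10^2 * 1000) = 0.0003667

0.0003667


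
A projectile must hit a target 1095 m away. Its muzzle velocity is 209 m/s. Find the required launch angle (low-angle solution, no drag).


sin(2*theta) = R*g/v0^2 = 1095*9.81/209^2 = 0.245918, theta = arcsin(0.245918)/2 = 7.118°

7.118 degrees


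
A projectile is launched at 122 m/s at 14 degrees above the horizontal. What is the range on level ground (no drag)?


R = v0^2 * sin(2*theta) / g = 122^2 * sin(2*14°) / 9.81 = 712.3 m

712.3 m


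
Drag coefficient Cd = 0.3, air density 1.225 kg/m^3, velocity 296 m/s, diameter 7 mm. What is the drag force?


A = pi*(d/2)^2 = pi*(7/2000)^2 = 3.84845e-05 m^2
Fd = 0.5*Cd*rho*A*v^2 = 0.5*0.3*1.225*3.84845e-05*296^2 = 0.6196 N

0.6196 N


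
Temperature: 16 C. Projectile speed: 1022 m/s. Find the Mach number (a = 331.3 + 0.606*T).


a = 331.3 + 0.606*(16) = 340.996 m/s
M = v/a = 1022/340.996 = 2.997

2.997


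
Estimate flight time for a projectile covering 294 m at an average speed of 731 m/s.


t = d/v = 294/731 = 0.4022 s

0.4022 s


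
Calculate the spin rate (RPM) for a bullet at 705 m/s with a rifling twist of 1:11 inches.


twist_m = 11*0.0254 = 0.2794 m
spin = v/twist = 705/0.2794 = 2523.264 rev/s
RPM = spin*60 = 2523.264*60 ≈ 151396 RPM

151396 RPM


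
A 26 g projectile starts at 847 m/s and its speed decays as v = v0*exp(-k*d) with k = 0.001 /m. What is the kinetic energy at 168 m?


v = v0*exp(-k*d) = 847*exp(-0.001*168) = 716.015 m/s
E = 0.5*m*v^2 = 0.5*0.026*716.015^2 = 6665 J

6665 J


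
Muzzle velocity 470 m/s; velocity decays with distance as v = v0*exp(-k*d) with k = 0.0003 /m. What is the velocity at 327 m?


v = v0*exp(-k*d) = 470*exp(-0.0003*327) = 426.1 m/s

426.1 m/s


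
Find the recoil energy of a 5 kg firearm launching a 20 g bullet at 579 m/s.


v_r = m_p*v_p/m_gun = 0.02*579/5 = 2.316 m/s, E_r = 0.5*m_gun*v_r^2 = 0.5*5*2.316^2 = 13.41 J

13.41 J


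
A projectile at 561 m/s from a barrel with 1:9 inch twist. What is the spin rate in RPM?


twist_m = 9*0.0254 = 0.2286 m
spin = v/twist = 561/0.2286 = 2454.068 rev/s
RPM = spin*60 = 2454.068*60 ≈ 147244 RPM

147244 RPM


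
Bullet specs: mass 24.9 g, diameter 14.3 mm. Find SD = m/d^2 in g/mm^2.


SD = m/d^2 = 24.9/14.3^2 = 0.1218 g/mm^2

0.1218 g/mm^2


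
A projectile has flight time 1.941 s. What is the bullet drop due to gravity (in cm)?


drop = 0.5*g*t^2 = 0.5*9.81*1.941^2 = 18.4795 m ≈ 1848 cm

1848 cm


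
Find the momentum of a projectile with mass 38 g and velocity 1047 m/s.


p = m*v = 0.038*1047 = 39.79 kg·m/s

39.79 kg·m/s


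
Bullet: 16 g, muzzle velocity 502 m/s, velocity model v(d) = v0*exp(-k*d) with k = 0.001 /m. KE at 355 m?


v = v0*exp(-k*d) = 502*exp(-0.001*355) = 351.989 m/s
E = 0.5*m*v^2 = 0.5*0.016*351.989^2 = 991.2 J

991.2 J


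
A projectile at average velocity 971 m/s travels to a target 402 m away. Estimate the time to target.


t = d/v = 402/971 = 0.414 s

0.414 s


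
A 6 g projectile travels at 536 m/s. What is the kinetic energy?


E = 0.5*m*v^2 = 0.5*0.006*536^2 = 861.9 J

861.9 J


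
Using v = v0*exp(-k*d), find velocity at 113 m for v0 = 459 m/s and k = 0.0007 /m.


v = v0*exp(-k*d) = 459*exp(-0.0007*113) = 424.1 m/s

424.1 m/s


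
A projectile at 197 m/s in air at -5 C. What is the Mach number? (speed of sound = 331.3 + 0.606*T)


a = 331.3 + 0.606*(-5) = 328.27 m/s
M = v/a = 197/328.27 = 0.6001

0.6001


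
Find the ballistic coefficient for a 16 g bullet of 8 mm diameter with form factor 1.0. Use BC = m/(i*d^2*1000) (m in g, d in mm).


BC = m/(i*d^2*1000) = 16/(1.0 * 8^2 * 1000) = 0.00025

0.00025


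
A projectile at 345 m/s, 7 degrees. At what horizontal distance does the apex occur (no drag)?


R = v0^2*sin(2*theta)/g = 345^2*sin(2*7°)/9.81 = 2935.25 m
apex_dist = R/2 = 2935.25/2 = 1468 m

1468 m


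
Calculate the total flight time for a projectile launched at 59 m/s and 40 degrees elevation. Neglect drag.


T = 2*v0*sin(theta)/g = 2*59*sin(40°)/9.81 = 7.732 s

7.732 s


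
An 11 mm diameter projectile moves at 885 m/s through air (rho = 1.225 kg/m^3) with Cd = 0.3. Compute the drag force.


A = pi*(d/2)^2 = pi*(11/2000)^2 = 9.50332e-05 m^2
Fd = 0.5*Cd*rho*A*v^2 = 0.5*0.3*1.225*9.50332e-05*885^2 = 13.68 N

13.68 N


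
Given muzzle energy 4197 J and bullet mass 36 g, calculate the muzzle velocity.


v = sqrt(2*E/m) = sqrt(2*4197/0.036) = 482.9 m/s

482.9 m/s


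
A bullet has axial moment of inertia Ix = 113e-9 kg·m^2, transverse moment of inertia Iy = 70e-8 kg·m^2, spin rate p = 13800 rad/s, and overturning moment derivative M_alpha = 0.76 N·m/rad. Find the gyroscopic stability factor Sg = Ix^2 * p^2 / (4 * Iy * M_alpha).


Sg = Ix^2 * p^2 / (4 * Iy * M_alpha) = (113e-9)^2 * 13800^2 / (4 * 70e-8 * 0.76) = 1.143

1.143


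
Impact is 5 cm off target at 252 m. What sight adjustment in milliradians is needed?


1 mrad subtends 1 cm per 10 m of range, so adj = error_cm / (dist_m / 10) = 5 / (252/10) = 0.1984 mrad

0.1984 mrad


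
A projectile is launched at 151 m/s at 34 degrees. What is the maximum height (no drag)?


H = (v0*sin(theta))^2 / (2g) = (151*sin(34°))^2 / (2*9.81) = 363.4 m

363.4 m


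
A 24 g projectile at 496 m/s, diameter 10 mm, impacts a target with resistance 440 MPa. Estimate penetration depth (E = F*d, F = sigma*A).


A = pi*(d/2)^2 = pi*(10/2)^2 = 78.5398 mm^2
E = 0.5*m*v^2 = 0.5*0.024*496^2 = 2952.19 J
depth = E/(sigma*A) = 2952.19 J / (440 MPa * 78.5398 mm^2) = 2952.19/(440 * 78.5398) m = 0.0854284 m ≈ 85.43 mm

85.43 mm


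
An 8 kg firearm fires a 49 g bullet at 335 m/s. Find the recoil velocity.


v_recoil = m_p * v_p / m_gun = 0.049 * 335 / 8 = 2.052 m/s

2.052 m/s


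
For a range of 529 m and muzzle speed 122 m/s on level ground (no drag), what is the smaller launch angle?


sin(2*theta) = R*g/v0^2 = 529*9.81/122^2 = 0.348662, theta = arcsin(0.348662)/2 = 10.2°

10.2 degrees


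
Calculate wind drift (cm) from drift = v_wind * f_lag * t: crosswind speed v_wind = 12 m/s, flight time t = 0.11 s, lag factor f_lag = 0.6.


drift = v_wind * lag * t = 12 * 0.6 * 0.11 = 0.792 m ≈ 79.2 cm

79.2 cm


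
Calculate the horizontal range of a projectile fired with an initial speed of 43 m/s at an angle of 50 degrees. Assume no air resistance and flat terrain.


R = v0^2 * sin(2*theta) / g = 43^2 * sin(2*50°) / 9.81 = 185.6 m

185.6 m


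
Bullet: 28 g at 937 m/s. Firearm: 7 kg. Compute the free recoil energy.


v_r = m_p*v_p/m_gun = 0.028*937/7 = 3.748 m/s, E_r = 0.5*m_gun*v_r^2 = 0.5*7*3.748^2 = 49.17 J

49.17 J


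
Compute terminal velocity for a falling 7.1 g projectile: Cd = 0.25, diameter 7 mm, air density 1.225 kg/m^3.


A = pi*(d/2)^2 = pi*(7/2000)^2 = 3.84845e-05 m^2
vt = sqrt(2mg/(Cd*rho*A)) = sqrt(2*0.0071*9.81/(0.25 * 1.225 * 3.84845e-05)) = 108.7 m/s

108.7 m/s


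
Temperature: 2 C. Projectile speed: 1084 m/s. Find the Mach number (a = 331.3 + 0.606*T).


a = 331.3 + 0.606*(2) = 332.512 m/s
M = v/a = 1084/332.512 = 3.26

3.26


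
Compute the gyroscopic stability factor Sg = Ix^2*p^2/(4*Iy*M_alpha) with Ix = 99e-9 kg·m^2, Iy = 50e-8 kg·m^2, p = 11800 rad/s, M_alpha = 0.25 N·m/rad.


Sg = Ix^2 * p^2 / (4 * Iy * M_alpha) = (99e-9)^2 * 11800^2 / (4 * 50e-8 * 0.25) = 2.729

2.729


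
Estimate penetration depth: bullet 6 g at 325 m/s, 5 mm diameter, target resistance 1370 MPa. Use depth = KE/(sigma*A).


A = pi*(d/2)^2 = pi*(5/2)^2 = 19.635 mm^2
E = 0.5*m*v^2 = 0.5*0.006*325^2 = 316.875 J
depth = E/(sigma*A) = 316.875 J / (1370 MPa * 19.635 mm^2) = 316.875/(1370 * 19.635) m = 0.0117798 m ≈ 11.78 mm

11.78 mm


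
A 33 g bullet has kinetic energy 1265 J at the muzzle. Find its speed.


v = sqrt(2*E/m) = sqrt(2*1265/0.033) = 276.9 m/s

276.9 m/s


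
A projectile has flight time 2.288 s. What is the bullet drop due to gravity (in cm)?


drop = 0.5*g*t^2 = 0.5*9.81*2.288^2 = 25.6774 m ≈ 2568 cm

2568 cm


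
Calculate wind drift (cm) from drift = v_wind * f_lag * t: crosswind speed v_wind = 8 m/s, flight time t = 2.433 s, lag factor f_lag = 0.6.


drift = v_wind * lag * t = 8 * 0.6 * 2.433 = 11.6784 m ≈ 1168 cm

1168 cm


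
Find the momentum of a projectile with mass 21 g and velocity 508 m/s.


p = m*v = 0.021*508 = 10.67 kg·m/s

10.67 kg·m/s


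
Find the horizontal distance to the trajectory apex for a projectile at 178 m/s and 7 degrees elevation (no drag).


R = v0^2*sin(2*theta)/g = 178^2*sin(2*7°)/9.81 = 781.351 m
apex_dist = R/2 = 781.351/2 = 390.7 m

390.7 m


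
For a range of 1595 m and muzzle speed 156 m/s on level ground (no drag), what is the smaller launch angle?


sin(2*theta) = R*g/v0^2 = 1595*9.81/156^2 = 0.642955, theta = arcsin(0.642955)/2 = 20.01°

20.01 degrees


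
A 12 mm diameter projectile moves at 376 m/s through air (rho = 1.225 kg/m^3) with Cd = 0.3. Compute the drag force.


A = pi*(d/2)^2 = pi*(12/2000)^2 = 1.13097e-04 m^2
Fd = 0.5*Cd*rho*A*v^2 = 0.5*0.3*1.225*1.13097e-04*376^2 = 2.938 N

2.938 N


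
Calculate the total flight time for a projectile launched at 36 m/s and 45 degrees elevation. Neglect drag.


T = 2*v0*sin(theta)/g = 2*36*sin(45°)/9.81 = 5.19 s

5.19 s


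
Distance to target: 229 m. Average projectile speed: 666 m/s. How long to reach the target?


t = d/v = 229/666 = 0.3438 s

0.3438 s


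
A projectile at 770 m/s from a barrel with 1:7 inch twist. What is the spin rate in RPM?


twist_m = 7*0.0254 = 0.1778 m
spin = v/twist = 770/0.1778 = 4330.709 rev/s
RPM = spin*60 = 4330.709*60 ≈ 259843 RPM

259843 RPM


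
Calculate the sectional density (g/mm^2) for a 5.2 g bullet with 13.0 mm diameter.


SD = m/d^2 = 5.2/13.0^2 = 0.03077 g/mm^2

0.03077 g/mm^2


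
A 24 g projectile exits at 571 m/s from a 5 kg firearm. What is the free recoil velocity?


v_recoil = m_p * v_p / m_gun = 0.024 * 571 / 5 = 2.741 m/s

2.741 m/s


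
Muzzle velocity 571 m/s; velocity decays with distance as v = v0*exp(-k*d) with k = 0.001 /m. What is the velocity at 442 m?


v = v0*exp(-k*d) = 571*exp(-0.001*442) = 367 m/s

367 m/s


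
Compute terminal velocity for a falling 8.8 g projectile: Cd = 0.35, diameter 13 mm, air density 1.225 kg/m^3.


A = pi*(d/2)^2 = pi*(13/2000)^2 = 1.32732e-04 m^2
vt = sqrt(2mg/(Cd*rho*A)) = sqrt(2*0.0088*9.81/(0.35 * 1.225 * 1.32732e-04)) = 55.08 m/s

55.08 m/s


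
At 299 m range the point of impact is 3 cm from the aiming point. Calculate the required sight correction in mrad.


1 mrad subtends 1 cm per 10 m of range, so adj = error_cm / (dist_m / 10) = 3 / (299/10) = 0.1003 mrad

0.1003 mrad


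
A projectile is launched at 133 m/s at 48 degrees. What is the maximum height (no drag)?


H = (v0*sin(theta))^2 / (2g) = (133*sin(48°))^2 / (2*9.81) = 497.9 m

497.9 m


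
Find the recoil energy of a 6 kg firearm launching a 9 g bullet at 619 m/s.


v_r = m_p*v_p/m_gun = 0.009*619/6 = 0.9285 m/s, E_r = 0.5*m_gun*v_r^2 = 0.5*6*0.9285^2 = 2.586 J

2.586 J


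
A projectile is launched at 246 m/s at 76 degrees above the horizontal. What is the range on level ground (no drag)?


R = v0^2 * sin(2*theta) / g = 246^2 * sin(2*76°) / 9.81 = 2896 m

2896 m


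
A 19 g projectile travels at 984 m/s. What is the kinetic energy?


E = 0.5*m*v^2 = 0.5*0.019*984^2 = 9198 J

9198 J


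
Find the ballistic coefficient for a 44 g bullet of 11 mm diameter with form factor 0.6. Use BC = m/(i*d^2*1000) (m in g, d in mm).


BC = m/(i*d^2*1000) = 44/(0.6 * 11^2 * 1000) = 0.0006061

0.0006061


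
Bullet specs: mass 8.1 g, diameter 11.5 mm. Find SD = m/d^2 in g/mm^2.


SD = m/d^2 = 8.1/11.5^2 = 0.06125 g/mm^2

0.06125 g/mm^2


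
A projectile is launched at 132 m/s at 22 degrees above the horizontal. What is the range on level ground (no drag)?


R = v0^2 * sin(2*theta) / g = 132^2 * sin(2*22°) / 9.81 = 1234 m

1234 m


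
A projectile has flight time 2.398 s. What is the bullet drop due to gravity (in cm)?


drop = 0.5*g*t^2 = 0.5*9.81*2.398^2 = 28.2057 m ≈ 2821 cm

2821 cm
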